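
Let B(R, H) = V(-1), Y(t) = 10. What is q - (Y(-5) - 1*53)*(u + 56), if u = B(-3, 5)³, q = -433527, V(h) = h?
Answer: -431162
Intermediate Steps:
B(R, H) = -1
u = -1 (u = (-1)³ = -1)
q - (Y(-5) - 1*53)*(u + 56) = -433527 - (10 - 1*53)*(-1 + 56) = -433527 - (10 - 53)*55 = -433527 - (-43)*55 = -433527 - 1*(-2365) = -433527 + 2365 = -431162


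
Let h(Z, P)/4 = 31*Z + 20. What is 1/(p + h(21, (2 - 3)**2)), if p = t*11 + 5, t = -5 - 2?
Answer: 1/2612 ≈ 0.00038285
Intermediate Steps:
t = -7
h(Z, P) = 80 + 124*Z (h(Z, P) = 4*(31*Z + 20) = 4*(20 + 31*Z) = 80 + 124*Z)
p = -72 (p = -7*11 + 5 = -77 + 5 = -72)
1/(p + h(21, (2 - 3)**2)) = 1/(-72 + (80 + 124*21)) = 1/(-72 + (80 + 2604)) = 1/(-72 + 2684) = 1/2612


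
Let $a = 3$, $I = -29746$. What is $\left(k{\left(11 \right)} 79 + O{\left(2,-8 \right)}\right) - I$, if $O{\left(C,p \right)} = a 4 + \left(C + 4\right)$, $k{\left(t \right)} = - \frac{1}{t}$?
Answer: $\frac{327325}{11} \approx 29757.0$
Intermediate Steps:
$O{\left(C,p \right)} = 16 + C$ ($O{\left(C,p \right)} = 3 \cdot 4 + \left(C + 4\right) = 12 + \left(4 + C\right) = 16 + C$)
$\left(k{\left(11 \right)} 79 + O{\left(2,-8 \right)}\right) - I = \left(- \frac{1}{11} \cdot 79 + \left(16 + 2\right)\right) - -29746 = \left(\left(-1\right) \frac{1}{11} \cdot 79 + 18\right) + 29746 = \left(\left(- \frac{1}{11}\right) 79 + 18\right) + 29746 = \left(- \frac{79}{11} + 18\right) + 29746 = \frac{119}{11} + 29746 = \frac{327325}{11}$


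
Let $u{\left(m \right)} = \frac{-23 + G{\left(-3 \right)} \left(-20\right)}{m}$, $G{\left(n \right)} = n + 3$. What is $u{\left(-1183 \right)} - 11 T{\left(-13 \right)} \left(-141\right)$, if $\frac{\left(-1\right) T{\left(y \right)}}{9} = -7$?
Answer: $\frac{115594502}{1183} \approx 97713.0$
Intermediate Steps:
$G{\left(n \right)} = 3 + n$
$T{\left(y \right)} = 63$ ($T{\left(y \right)} = \left(-9\right) \left(-7\right) = 63$)
$u{\left(m \right)} = - \frac{23}{m}$ ($u{\left(m \right)} = \frac{-23 + \left(3 - 3\right) \left(-20\right)}{m} = \frac{-23 + 0 \left(-20\right)}{m} = \frac{-23 + 0}{m} = - \frac{23}{m}$)
$u{\left(-1183 \right)} - 11 T{\left(-13 \right)} \left(-141\right) = - \frac{23}{-1183} - 11 \cdot 63 \left(-141\right) = \left(-23\right) \left(- \frac{1}{1183}\right) - 693 \left(-141\right) = \frac{23}{1183} - -97713 = \frac{23}{1183} + 97713 = \frac{115594502}{1183}$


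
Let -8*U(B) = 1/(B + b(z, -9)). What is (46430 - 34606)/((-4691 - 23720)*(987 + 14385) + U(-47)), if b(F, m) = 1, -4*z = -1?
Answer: -4351232/160718072255 ≈ -2.7074e-5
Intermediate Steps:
z = ¼ (z = -¼*(-1) = ¼ ≈ 0.25000)
U(B) = -1/(8*(1 + B)) (U(B) = -1/(8*(B + 1)) = -1/(8*(1 + B)))
(46430 - 34606)/((-4691 - 23720)*(987 + 14385) + U(-47)) = (46430 - 34606)/((-4691 - 23720)*(987 + 14385) - 1/(8 + 8*(-47))) = 11824/(-28411*15372 - 1/(8 - 376)) = 11824/(-436733892 - 1/(-368)) = 11824/(-436733892 - 1*(-1/368)) = 11824/(-436733892 + 1/368) = 11824/(-160718072255/368) = 11824*(-368/160718072255) = -4351232/160718072255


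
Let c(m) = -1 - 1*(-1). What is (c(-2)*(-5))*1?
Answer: 0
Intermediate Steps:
c(m) = 0 (c(m) = -1 + 1 = 0)
(c(-2)*(-5))*1 = (0*(-5))*1 = 0*1 = 0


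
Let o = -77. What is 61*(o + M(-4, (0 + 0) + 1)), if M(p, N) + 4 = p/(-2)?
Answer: -4819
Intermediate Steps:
M(p, N) = -4 - p/2 (M(p, N) = -4 + p/(-2) = -4 + p*(-1/2) = -4 - p/2)
61*(o + M(-4, (0 + 0) + 1)) = 61*(-77 + (-4 - 1/2*(-4))) = 61*(-77 + (-4 + 2)) = 61*(-77 - 2) = 61*(-79) = -4819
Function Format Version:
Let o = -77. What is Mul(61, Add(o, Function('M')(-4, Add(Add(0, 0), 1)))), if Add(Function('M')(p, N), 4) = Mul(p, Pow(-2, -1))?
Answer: -4819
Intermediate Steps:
Function('M')(p, N) = Add(-4, Mul(Rational(-1, 2), p)) (Function('M')(p, N) = Add(-4, Mul(p, Pow(-2, -1))) = Add(-4, Mul(p, Rational(-1, 2))) = Add(-4, Mul(Rational(-1, 2), p)))
Mul(61, Add(o, Function('M')(-4, Add(Add(0, 0), 1)))) = Mul(61, Add(-77, Add(-4, Mul(Rational(-1, 2), -4)))) = Mul(61, Add(-77, Add(-4, 2))) = Mul(61, Add(-77, -2)) = Mul(61, -79) = -4819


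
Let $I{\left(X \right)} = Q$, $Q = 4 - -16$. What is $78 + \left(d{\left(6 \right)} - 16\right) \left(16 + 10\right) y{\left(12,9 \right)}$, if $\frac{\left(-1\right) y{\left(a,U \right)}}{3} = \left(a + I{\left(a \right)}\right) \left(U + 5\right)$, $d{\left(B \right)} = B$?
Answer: $349518$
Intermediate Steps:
$Q = 20$ ($Q = 4 + 16 = 20$)
$I{\left(X \right)} = 20$
$y{\left(a,U \right)} = - 3 \left(5 + U\right) \left(20 + a\right)$ ($y{\left(a,U \right)} = - 3 \left(a + 20\right) \left(U + 5\right) = - 3 \left(20 + a\right) \left(5 + U\right) = - 3 \left(5 + U\right) \left(20 + a\right)$)
$78 + \left(d{\left(6 \right)} - 16\right) \left(16 + 10\right) y{\left(12,9 \right)} = 78 + \left(6 - 16\right) \left(16 + 10\right) \left(-300 - 540 - 180 - 27 \cdot 12\right) = 78 + \left(-10\right) 26 \left(-300 - 540 - 180 - 324\right) = 78 - -349440 = 78 + 349440 = 349518$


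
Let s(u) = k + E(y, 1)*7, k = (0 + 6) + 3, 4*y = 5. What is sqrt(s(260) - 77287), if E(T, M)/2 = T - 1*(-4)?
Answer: I*sqrt(308818)/2 ≈ 277.86*I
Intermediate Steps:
y = 5/4 (y = (1/4)*5 = 5/4 ≈ 1.2500)
E(T, M) = 8 + 2*T (E(T, M) = 2*(T - 1*(-4)) = 2*(T + 4) = 2*(4 + T) = 8 + 2*T)
k = 9 (k = 6 + 3 = 9)
s(u) = 165/2 (s(u) = 9 + (8 + 2*(5/4))*7 = 9 + (8 + 5/2)*7 = 9 + (21/2)*7 = 9 + 147/2 = 165/2)
sqrt(s(260) - 77287) = sqrt(165/2 - 77287) = sqrt(-154409/2) = I*sqrt(308818)/2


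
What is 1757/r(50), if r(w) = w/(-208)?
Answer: -182728/25 ≈ -7309.1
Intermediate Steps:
r(w) = -w/208 (r(w) = w*(-1/208) = -w/208)
1757/r(50) = 1757/((-1/208*50)) = 1757/(-25/104) = 1757*(-104/25) = -182728/25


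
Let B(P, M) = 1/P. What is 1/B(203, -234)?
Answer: 203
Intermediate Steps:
1/B(203, -234) = 1/(1/203) = 203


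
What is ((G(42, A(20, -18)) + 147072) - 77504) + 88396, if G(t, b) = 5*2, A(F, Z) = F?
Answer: 157974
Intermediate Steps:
G(t, b) = 10
((G(42, A(20, -18)) + 147072) - 77504) + 88396 = ((10 + 147072) - 77504) + 88396 = (147082 - 77504) + 88396 = 69578 + 88396 = 157974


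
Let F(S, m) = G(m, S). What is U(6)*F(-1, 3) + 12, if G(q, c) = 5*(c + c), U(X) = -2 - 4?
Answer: 72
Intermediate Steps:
U(X) = -6
G(q, c) = 10*c (G(q, c) = 5*(2*c) = 10*c)
F(S, m) = 10*S
U(6)*F(-1, 3) + 12 = -60*(-1) + 12 = -6*(-10) + 12 = 60 + 12 = 72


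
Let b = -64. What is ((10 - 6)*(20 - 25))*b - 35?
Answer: 1245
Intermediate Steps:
((10 - 6)*(20 - 25))*b - 35 = ((10 - 6)*(20 - 25))*(-64) - 35 = (4*(-5))*(-64) - 35 = -20*(-64) - 35 = 1280 - 35 = 1245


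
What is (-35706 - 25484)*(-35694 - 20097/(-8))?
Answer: 8121595725/4 ≈ 2.0304e+9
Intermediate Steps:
(-35706 - 25484)*(-35694 - 20097/(-8)) = -61190*(-35694 - 20097*(-1)/8) = -61190*(-35694 - 609*(-33/8)) = -61190*(-35694 + 20097/8) = -61190*(-265455/8) = 8121595725/4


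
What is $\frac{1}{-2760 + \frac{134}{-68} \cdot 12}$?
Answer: $- \frac{17}{47322} \approx -0.00035924$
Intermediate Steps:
$\frac{1}{-2760 + \frac{134}{-68} \cdot 12} = \frac{1}{-2760 + 134 \left(- \frac{1}{68}\right) 12} = \frac{1}{-2760 - \frac{402}{17}} = \frac{1}{- \frac{47322}{17}} = - \frac{17}{47322}$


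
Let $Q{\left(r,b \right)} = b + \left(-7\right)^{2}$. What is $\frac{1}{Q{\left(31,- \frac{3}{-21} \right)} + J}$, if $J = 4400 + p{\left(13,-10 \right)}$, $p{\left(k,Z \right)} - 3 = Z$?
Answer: $\frac{7}{31095} \approx 0.00022512$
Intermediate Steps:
$p{\left(k,Z \right)} = 3 + Z$
$Q{\left(r,b \right)} = 49 + b$ ($Q{\left(r,b \right)} = b + 49 = 49 + b$)
$J = 4393$ ($J = 4400 + \left(3 - 10\right) = 4400 - 7 = 4393$)
$\frac{1}{Q{\left(31,- \frac{3}{-21} \right)} + J} = \frac{1}{\left(49 - \frac{3}{-21}\right) + 4393} = \frac{1}{\left(49 - - \frac{1}{7}\right) + 4393} = \frac{1}{\left(49 + \frac{1}{7}\right) + 4393} = \frac{1}{\frac{344}{7} + 4393} = \frac{1}{\frac{31095}{7}} = \frac{7}{31095}$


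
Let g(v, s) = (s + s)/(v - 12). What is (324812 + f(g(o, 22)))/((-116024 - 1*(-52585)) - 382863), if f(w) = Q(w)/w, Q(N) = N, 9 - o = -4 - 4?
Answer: -324813/446302 ≈ -0.72779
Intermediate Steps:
o = 17 (o = 9 - (-4 - 4) = 9 - 1*(-8) = 9 + 8 = 17)
g(v, s) = 2*s/(-12 + v) (g(v, s) = (2*s)/(-12 + v) = 2*s/(-12 + v))
f(w) = 1 (f(w) = w/w = 1)
(324812 + f(g(o, 22)))/((-116024 - 1*(-52585)) - 382863) = (324812 + 1)/((-116024 - 1*(-52585)) - 382863) = 324813/((-116024 + 52585) - 382863) = 324813/(-63439 - 382863) = 324813/(-446302) = 324813*(-1/446302) = -324813/446302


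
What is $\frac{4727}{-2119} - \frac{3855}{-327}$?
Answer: $\frac{13544}{1417} \approx 9.5582$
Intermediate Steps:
$\frac{4727}{-2119} - \frac{3855}{-327} = 4727 \left(- \frac{1}{2119}\right) - - \frac{1285}{109} = - \frac{29}{13} + \frac{1285}{109} = \frac{13544}{1417}$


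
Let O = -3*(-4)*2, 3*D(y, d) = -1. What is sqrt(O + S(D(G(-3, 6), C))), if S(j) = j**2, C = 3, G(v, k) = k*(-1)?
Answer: sqrt(217)/3 ≈ 4.9103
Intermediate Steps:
G(v, k) = -k
D(y, d) = -1/3 (D(y, d) = (1/3)*(-1) = -1/3)
O = 24 (O = 12*2 = 24)
sqrt(O + S(D(G(-3, 6), C))) = sqrt(24 + (-1/3)**2) = sqrt(24 + 1/9) = sqrt(217/9) = sqrt(217)/3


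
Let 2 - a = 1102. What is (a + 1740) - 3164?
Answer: -2524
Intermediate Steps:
a = -1100 (a = 2 - 1*1102 = 2 - 1102 = -1100)
(a + 1740) - 3164 = (-1100 + 1740) - 3164 = 640 - 3164 = -2524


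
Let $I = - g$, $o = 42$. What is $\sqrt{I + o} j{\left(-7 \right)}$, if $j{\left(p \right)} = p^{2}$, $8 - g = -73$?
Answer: $49 i \sqrt{39} \approx 306.0 i$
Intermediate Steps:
$g = 81$ ($g = 8 - -73 = 8 + 73 = 81$)
$I = -81$ ($I = \left(-1\right) 81 = -81$)
$\sqrt{I + o} j{\left(-7 \right)} = \sqrt{-81 + 42} \left(-7\right)^{2} = \sqrt{-39} \cdot 49 = i \sqrt{39} \cdot 49 = 49 i \sqrt{39}$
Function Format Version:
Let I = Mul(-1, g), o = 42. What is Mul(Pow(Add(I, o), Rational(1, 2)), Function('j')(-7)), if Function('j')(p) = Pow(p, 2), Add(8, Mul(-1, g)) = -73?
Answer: Mul(49, I, Pow(39, Rational(1, 2))) ≈ Mul(306.00, I)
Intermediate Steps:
g = 81 (g = Add(8, Mul(-1, -73)) = Add(8, 73) = 81)
I = -81 (I = Mul(-1, 81) = -81)
Mul(Pow(Add(I, o), Rational(1, 2)), Function('j')(-7)) = Mul(Pow(Add(-81, 42), Rational(1, 2)), Pow(-7, 2)) = Mul(Pow(-39, Rational(1, 2)), 49) = Mul(Mul(I, Pow(39, Rational(1, 2))), 49) = Mul(49, I, Pow(39, Rational(1, 2)))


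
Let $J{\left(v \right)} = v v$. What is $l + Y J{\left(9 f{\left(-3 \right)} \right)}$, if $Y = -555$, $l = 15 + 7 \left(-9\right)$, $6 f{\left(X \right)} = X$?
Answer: $- \frac{45147}{4} \approx -11287.0$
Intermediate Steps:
$f{\left(X \right)} = \frac{X}{6}$
$l = -48$ ($l = 15 - 63 = -48$)
$J{\left(v \right)} = v^{2}$
$l + Y J{\left(9 f{\left(-3 \right)} \right)} = -48 - 555 \left(9 \cdot \frac{1}{6} \left(-3\right)\right)^{2} = -48 - 555 \left(9 \left(- \frac{1}{2}\right)\right)^{2} = -48 - 555 \left(- \frac{9}{2}\right)^{2} = -48 - \frac{44955}{4} = - \frac{45147}{4}$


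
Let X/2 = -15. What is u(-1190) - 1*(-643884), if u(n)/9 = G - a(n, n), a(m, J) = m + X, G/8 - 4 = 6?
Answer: 655584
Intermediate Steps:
X = -30 (X = 2*(-15) = -30)
G = 80 (G = 32 + 8*6 = 32 + 48 = 80)
a(m, J) = -30 + m (a(m, J) = m - 30 = -30 + m)
u(n) = 990 - 9*n (u(n) = 9*(80 - (-30 + n)) = 9*(80 + (30 - n)) = 9*(110 - n) = 990 - 9*n)
u(-1190) - 1*(-643884) = (990 - 9*(-1190)) - 1*(-643884) = (990 + 10710) + 643884 = 11700 + 643884 = 655584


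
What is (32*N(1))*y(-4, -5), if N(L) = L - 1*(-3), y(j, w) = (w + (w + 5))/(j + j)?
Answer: 80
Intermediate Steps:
y(j, w) = (5 + 2*w)/(2*j) (y(j, w) = (w + (5 + w))/((2*j)) = (5 + 2*w)*(1/(2*j)) = (5 + 2*w)/(2*j))
N(L) = 3 + L (N(L) = L + 3 = 3 + L)
(32*N(1))*y(-4, -5) = (32*(3 + 1))*((5/2 - 5)/(-4)) = (32*4)*(-1/4*(-5/2)) = 128*(5/8) = 80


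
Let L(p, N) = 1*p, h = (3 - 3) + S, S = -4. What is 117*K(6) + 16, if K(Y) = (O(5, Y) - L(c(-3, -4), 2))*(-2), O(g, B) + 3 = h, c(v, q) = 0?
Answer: 1654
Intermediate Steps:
h = -4 (h = (3 - 3) - 4 = 0 - 4 = -4)
O(g, B) = -7 (O(g, B) = -3 - 4 = -7)
L(p, N) = p
K(Y) = 14 (K(Y) = (-7 - 1*0)*(-2) = (-7 + 0)*(-2) = -7*(-2) = 14)
117*K(6) + 16 = 117*14 + 16 = 1638 + 16 = 1654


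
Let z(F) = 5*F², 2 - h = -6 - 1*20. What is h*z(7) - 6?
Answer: 6854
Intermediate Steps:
h = 28 (h = 2 - (-6 - 1*20) = 2 - (-6 - 20) = 2 - 1*(-26) = 2 + 26 = 28)
h*z(7) - 6 = 28*(5*7²) - 6 = 28*(5*49) - 6 = 28*245 - 6 = 6860 - 6 = 6854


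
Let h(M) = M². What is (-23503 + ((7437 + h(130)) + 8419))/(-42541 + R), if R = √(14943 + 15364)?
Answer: -393631873/1809706374 - 9253*√30307/1809706374 ≈ -0.21840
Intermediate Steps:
R = √30307 ≈ 174.09
(-23503 + ((7437 + h(130)) + 8419))/(-42541 + R) = (-23503 + ((7437 + 130²) + 8419))/(-42541 + √30307) = (-23503 + ((7437 + 16900) + 8419))/(-42541 + √30307) = (-23503 + (24337 + 8419))/(-42541 + √30307) = (-23503 + 32756)/(-42541 + √30307) = 9253/(-42541 + √30307)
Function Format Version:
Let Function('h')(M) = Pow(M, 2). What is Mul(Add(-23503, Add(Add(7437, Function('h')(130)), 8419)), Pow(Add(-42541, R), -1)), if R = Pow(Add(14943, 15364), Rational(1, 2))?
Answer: Add(Rational(-393631873, 1809706374), Mul(Rational(-9253, 1809706374), Pow(30307, Rational(1, 2)))) ≈ -0.21840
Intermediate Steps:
R = Pow(30307, Rational(1, 2)) ≈ 174.09
Mul(Add(-23503, Add(Add(7437, Function('h')(130)), 8419)), Pow(Add(-42541, R), -1)) = Mul(Add(-23503, Add(Add(7437, Pow(130, 2)), 8419)), Pow(Add(-42541, Pow(30307, Rational(1, 2))), -1)) = Mul(Add(-23503, Add(Add(7437, 16900), 8419)), Pow(Add(-42541, Pow(30307, Rational(1, 2))), -1)) = Mul(Add(-23503, Add(24337, 8419)), Pow(Add(-42541, Pow(30307, Rational(1, 2))), -1)) = Mul(Add(-23503, 32756), Pow(Add(-42541, Pow(30307, Rational(1, 2))), -1)) = Mul(9253, Pow(Add(-42541, Pow(30307, Rational(1, 2))), -1))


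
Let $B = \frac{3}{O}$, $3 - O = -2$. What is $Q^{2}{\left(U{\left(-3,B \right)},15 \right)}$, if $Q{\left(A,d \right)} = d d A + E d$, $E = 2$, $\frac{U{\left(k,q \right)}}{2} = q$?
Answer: $90000$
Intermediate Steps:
$O = 5$ ($O = 3 - -2 = 3 + 2 = 5$)
$B = \frac{3}{5} \approx 0.6$
$U{\left(k,q \right)} = 2 q$
$Q{\left(A,d \right)} = 2 d + A d^{2}$ ($Q{\left(A,d \right)} = d d A + 2 d = d^{2} A + 2 d = A d^{2} + 2 d = 2 d + A d^{2}$)
$Q^{2}{\left(U{\left(-3,B \right)},15 \right)} = \left(15 \left(2 + 2 \cdot \frac{3}{5} \cdot 15\right)\right)^{2} = \left(15 \left(2 + \frac{6}{5} \cdot 15\right)\right)^{2} = \left(15 \left(2 + 18\right)\right)^{2} = \left(15 \cdot 20\right)^{2} = 300^{2} = 90000$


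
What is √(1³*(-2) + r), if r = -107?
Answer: I*√109 ≈ 10.44*I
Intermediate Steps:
√(1³*(-2) + r) = √(1³*(-2) - 107) = √(1*(-2) - 107) = √(-2 - 107) = √(-109) = I*√109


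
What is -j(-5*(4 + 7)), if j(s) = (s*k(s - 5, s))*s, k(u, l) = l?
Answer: 166375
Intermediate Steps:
j(s) = s³ (j(s) = (s*s)*s = s²*s = s³)
-j(-5*(4 + 7)) = -(-5*(4 + 7))³ = -(-5*11)³ = -1*(-55)³ = -1*(-166375) = 166375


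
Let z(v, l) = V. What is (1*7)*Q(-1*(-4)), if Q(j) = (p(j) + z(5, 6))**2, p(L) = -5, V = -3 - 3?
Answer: 847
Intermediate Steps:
V = -6
z(v, l) = -6
Q(j) = 121 (Q(j) = (-5 - 6)**2 = (-11)**2 = 121)
(1*7)*Q(-1*(-4)) = (1*7)*121 = 7*121 = 847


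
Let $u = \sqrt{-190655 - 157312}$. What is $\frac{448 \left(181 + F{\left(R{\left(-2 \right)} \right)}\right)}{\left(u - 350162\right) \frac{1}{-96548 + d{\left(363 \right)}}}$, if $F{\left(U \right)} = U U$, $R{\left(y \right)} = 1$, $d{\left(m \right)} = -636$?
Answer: $\frac{2774681805529088}{122613774211} + \frac{974651338752 i \sqrt{23}}{122613774211} \approx 22629.0 + 38.122 i$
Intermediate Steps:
$u = 123 i \sqrt{23}$ ($u = \sqrt{-347967} = 123 i \sqrt{23} \approx 589.89 i$)
$F{\left(U \right)} = U^{2}$
$\frac{448 \left(181 + F{\left(R{\left(-2 \right)} \right)}\right)}{\left(u - 350162\right) \frac{1}{-96548 + d{\left(363 \right)}}} = \frac{448 \left(181 + 1^{2}\right)}{\left(123 i \sqrt{23} - 350162\right) \frac{1}{-96548 - 636}} = \frac{448 \left(181 + 1\right)}{\left(-350162 + 123 i \sqrt{23}\right) \frac{1}{-97184}} = \frac{448 \cdot 182}{\left(-350162 + 123 i \sqrt{23}\right) \left(- \frac{1}{97184}\right)} = \frac{81536}{\frac{175081}{48592} - \frac{123 i \sqrt{23}}{97184}}$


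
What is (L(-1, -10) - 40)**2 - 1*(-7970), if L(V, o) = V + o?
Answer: 10571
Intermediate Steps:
(L(-1, -10) - 40)**2 - 1*(-7970) = ((-1 - 10) - 40)**2 - 1*(-7970) = (-11 - 40)**2 + 7970 = (-51)**2 + 7970 = 2601 + 7970 = 10571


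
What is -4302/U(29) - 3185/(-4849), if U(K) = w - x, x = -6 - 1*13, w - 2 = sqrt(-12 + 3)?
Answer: -1865962/9325 + 717*I/25 ≈ -200.1 + 28.68*I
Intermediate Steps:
w = 2 + 3*I (w = 2 + sqrt(-12 + 3) = 2 + sqrt(-9) = 2 + 3*I ≈ 2.0 + 3.0*I)
x = -19 (x = -6 - 13 = -19)
U(K) = 21 + 3*I (U(K) = (2 + 3*I) - 1*(-19) = (2 + 3*I) + 19 = 21 + 3*I)
-4302/U(29) - 3185/(-4849) = -4302*(21 - 3*I)/450 - 3185/(-4849) = -239*(21 - 3*I)/25 - 3185*(-1/4849) = -239*(21 - 3*I)/25 + 245/373 = 245/373 - 239*(21 - 3*I)/25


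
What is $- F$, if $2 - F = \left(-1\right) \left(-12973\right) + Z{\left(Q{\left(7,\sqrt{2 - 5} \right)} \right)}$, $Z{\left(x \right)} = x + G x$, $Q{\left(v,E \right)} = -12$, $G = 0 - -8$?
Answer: $12863$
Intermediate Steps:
$G = 8$ ($G = 0 + 8 = 8$)
$Z{\left(x \right)} = 9 x$ ($Z{\left(x \right)} = x + 8 x = 9 x$)
$F = -12863$ ($F = 2 - \left(\left(-1\right) \left(-12973\right) + 9 \left(-12\right)\right) = 2 - \left(12973 - 108\right) = 2 - 12865 = -12863$)
$- F = \left(-1\right) \left(-12863\right) = 12863$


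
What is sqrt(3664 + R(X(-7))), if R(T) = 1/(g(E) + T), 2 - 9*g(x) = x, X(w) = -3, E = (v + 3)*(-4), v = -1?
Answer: 7*sqrt(21607)/17 ≈ 60.527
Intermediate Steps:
E = -8 (E = (-1 + 3)*(-4) = 2*(-4) = -8)
g(x) = 2/9 - x/9
R(T) = 1/(10/9 + T) (R(T) = 1/((2/9 - 1/9*(-8)) + T) = 1/((2/9 + 8/9) + T) = 1/(10/9 + T))
sqrt(3664 + R(X(-7))) = sqrt(3664 + 9/(10 + 9*(-3))) = sqrt(3664 + 9/(10 - 27)) = sqrt(3664 + 9/(-17)) = sqrt(3664 + 9*(-1/17)) = sqrt(3664 - 9/17) = sqrt(62279/17) = 7*sqrt(21607)/17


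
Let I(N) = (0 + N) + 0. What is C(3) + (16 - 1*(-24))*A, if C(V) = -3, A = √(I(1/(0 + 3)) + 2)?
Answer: -3 + 40*√21/3 ≈ 58.101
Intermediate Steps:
I(N) = N (I(N) = N + 0 = N)
A = √21/3 (A = √(1/(0 + 3) + 2) = √(1/3 + 2) = √(⅓ + 2) = √(7/3) = √21/3 ≈ 1.5275)
C(3) + (16 - 1*(-24))*A = -3 + (16 - 1*(-24))*(√21/3) = -3 + (16 + 24)*(√21/3) = -3 + 40*(√21/3) = -3 + 40*√21/3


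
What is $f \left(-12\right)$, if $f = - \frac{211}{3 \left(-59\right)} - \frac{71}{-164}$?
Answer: $- \frac{47171}{2419} \approx -19.5$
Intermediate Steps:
$f = \frac{47171}{29028}$ ($f = - \frac{211}{-177} - - \frac{71}{164} = \left(-211\right) \left(- \frac{1}{177}\right) + \frac{71}{164} = \frac{211}{177} + \frac{71}{164} = \frac{47171}{29028} \approx 1.625$)
$f \left(-12\right) = \frac{47171}{29028} \left(-12\right) = - \frac{47171}{2419}$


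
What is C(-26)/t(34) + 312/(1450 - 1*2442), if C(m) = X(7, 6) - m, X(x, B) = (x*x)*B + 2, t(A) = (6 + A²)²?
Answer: -1879271/5979652 ≈ -0.31428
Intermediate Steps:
X(x, B) = 2 + B*x² (X(x, B) = x²*B + 2 = B*x² + 2 = 2 + B*x²)
C(m) = 296 - m (C(m) = (2 + 6*7²) - m = (2 + 6*49) - m = (2 + 294) - m = 296 - m)
C(-26)/t(34) + 312/(1450 - 1*2442) = (296 - 1*(-26))/((6 + 34²)²) + 312/(1450 - 1*2442) = (296 + 26)/((6 + 1156)²) + 312/(1450 - 2442) = 322/(1162²) + 312/(-992) = 322/1350244 + 312*(-1/992) = 322*(1/1350244) - 39/124 = 23/96446 - 39/124 = -1879271/5979652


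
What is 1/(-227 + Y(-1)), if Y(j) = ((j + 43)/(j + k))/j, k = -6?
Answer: -1/221 ≈ -0.0045249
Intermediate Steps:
Y(j) = (43 + j)/(j*(-6 + j)) (Y(j) = ((j + 43)/(j - 6))/j = ((43 + j)/(-6 + j))/j = (43 + j)/(j*(-6 + j)))
1/(-227 + Y(-1)) = 1/(-227 + (43 - 1)/((-1)*(-6 - 1))) = 1/(-227 - 1*42/(-7)) = 1/(-227 - 1*(-1/7)*42) = 1/(-227 + 6) = 1/(-221) = -1/221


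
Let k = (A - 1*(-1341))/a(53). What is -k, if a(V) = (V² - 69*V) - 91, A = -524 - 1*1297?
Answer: -160/313 ≈ -0.51118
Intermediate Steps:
A = -1821 (A = -524 - 1297 = -1821)
a(V) = -91 + V² - 69*V
k = 160/313 (k = (-1821 - 1*(-1341))/(-91 + 53² - 69*53) = (-1821 + 1341)/(-91 + 2809 - 3657) = -480/(-939) = -480*(-1/939) = 160/313 ≈ 0.51118)
-k = -1*160/313 = -160/313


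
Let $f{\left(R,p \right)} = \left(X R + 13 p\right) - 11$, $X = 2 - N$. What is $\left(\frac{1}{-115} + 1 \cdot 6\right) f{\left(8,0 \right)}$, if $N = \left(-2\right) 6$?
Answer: $\frac{69589}{115} \approx 605.12$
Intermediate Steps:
$N = -12$
$X = 14$ ($X = 2 - -12 = 2 + 12 = 14$)
$f{\left(R,p \right)} = -11 + 13 p + 14 R$ ($f{\left(R,p \right)} = \left(14 R + 13 p\right) - 11 = \left(13 p + 14 R\right) - 11 = -11 + 13 p + 14 R$)
$\left(\frac{1}{-115} + 1 \cdot 6\right) f{\left(8,0 \right)} = \left(\frac{1}{-115} + 1 \cdot 6\right) \left(-11 + 13 \cdot 0 + 14 \cdot 8\right) = \left(- \frac{1}{115} + 6\right) \left(-11 + 0 + 112\right) = \frac{689}{115} \cdot 101 = \frac{69589}{115}$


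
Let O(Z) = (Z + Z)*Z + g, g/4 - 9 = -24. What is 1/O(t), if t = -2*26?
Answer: 1/5348 ≈ 0.00018699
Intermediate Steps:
g = -60 (g = 36 + 4*(-24) = 36 - 96 = -60)
t = -52
O(Z) = -60 + 2*Z² (O(Z) = (Z + Z)*Z - 60 = (2*Z)*Z - 60 = 2*Z² - 60 = -60 + 2*Z²)
1/O(t) = 1/(-60 + 2*(-52)²) = 1/(-60 + 2*2704) = 1/(-60 + 5408) = 1/5348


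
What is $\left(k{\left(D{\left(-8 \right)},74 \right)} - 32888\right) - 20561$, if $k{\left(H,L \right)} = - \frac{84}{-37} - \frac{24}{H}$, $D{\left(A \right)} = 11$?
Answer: $- \frac{21753707}{407} \approx -53449.0$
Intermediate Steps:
$k{\left(H,L \right)} = \frac{84}{37} - \frac{24}{H}$ ($k{\left(H,L \right)} = \left(-84\right) \left(- \frac{1}{37}\right) - \frac{24}{H} = \frac{84}{37} - \frac{24}{H}$)
$\left(k{\left(D{\left(-8 \right)},74 \right)} - 32888\right) - 20561 = \left(\left(\frac{84}{37} - \frac{24}{11}\right) - 32888\right) - 20561 = \left(\frac{36}{407} - 32888\right) - 20561 = - \frac{13385380}{407} - 20561 = - \frac{21753707}{407}$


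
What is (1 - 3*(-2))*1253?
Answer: 8771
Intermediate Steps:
(1 - 3*(-2))*1253 = (1 + 6)*1253 = 7*1253 = 8771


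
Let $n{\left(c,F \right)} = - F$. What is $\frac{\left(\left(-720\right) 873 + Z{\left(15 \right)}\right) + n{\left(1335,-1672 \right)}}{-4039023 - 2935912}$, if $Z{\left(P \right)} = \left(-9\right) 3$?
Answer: $\frac{125383}{1394987} \approx 0.089881$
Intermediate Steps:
$Z{\left(P \right)} = -27$
$\frac{\left(\left(-720\right) 873 + Z{\left(15 \right)}\right) + n{\left(1335,-1672 \right)}}{-4039023 - 2935912} = \frac{\left(\left(-720\right) 873 - 27\right) - -1672}{-4039023 - 2935912} = \frac{\left(-628560 - 27\right) + 1672}{-6974935} = \left(-628587 + 1672\right) \left(- \frac{1}{6974935}\right) = \left(-626915\right) \left(- \frac{1}{6974935}\right) = \frac{125383}{1394987}$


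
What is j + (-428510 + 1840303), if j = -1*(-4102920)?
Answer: 5514713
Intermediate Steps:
j = 4102920
j + (-428510 + 1840303) = 4102920 + (-428510 + 1840303) = 4102920 + 1411793 = 5514713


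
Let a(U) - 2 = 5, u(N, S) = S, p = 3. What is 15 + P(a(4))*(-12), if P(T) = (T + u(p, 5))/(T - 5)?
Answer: -57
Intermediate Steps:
a(U) = 7 (a(U) = 2 + 5 = 7)
P(T) = (5 + T)/(-5 + T) (P(T) = (T + 5)/(T - 5) = (5 + T)/(-5 + T))
15 + P(a(4))*(-12) = 15 + ((5 + 7)/(-5 + 7))*(-12) = 15 + (12/2)*(-12) = 15 + ((1/2)*12)*(-12) = 15 + 6*(-12) = 15 - 72 = -57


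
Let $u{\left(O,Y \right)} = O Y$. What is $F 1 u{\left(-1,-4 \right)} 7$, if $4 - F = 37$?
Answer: $-924$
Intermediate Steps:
$F = -33$ ($F = 4 - 37 = -33$)
$F 1 u{\left(-1,-4 \right)} 7 = - 33 \cdot 1 \left(\left(-1\right) \left(-4\right)\right) 7 = - 33 \cdot 1 \cdot 4 \cdot 7 = - 33 \cdot 4 \cdot 7 = \left(-33\right) 28 = -924$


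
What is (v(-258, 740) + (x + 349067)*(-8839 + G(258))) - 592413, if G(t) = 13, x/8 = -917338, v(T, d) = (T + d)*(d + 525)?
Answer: 61690553479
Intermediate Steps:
v(T, d) = (525 + d)*(T + d) (v(T, d) = (T + d)*(525 + d) = (525 + d)*(T + d))
x = -7338704 (x = 8*(-917338) = -7338704)
(v(-258, 740) + (x + 349067)*(-8839 + G(258))) - 592413 = ((740**2 + 525*(-258) + 525*740 - 258*740) + (-7338704 + 349067)*(-8839 + 13)) - 592413 = ((547600 - 135450 + 388500 - 190920) - 6989637*(-8826)) - 592413 = (609730 + 61690536162) - 592413 = 61691145892 - 592413 = 61690553479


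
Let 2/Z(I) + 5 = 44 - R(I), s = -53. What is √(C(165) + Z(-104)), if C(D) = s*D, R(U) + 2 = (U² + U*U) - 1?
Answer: 2*I*√254768142355/10795 ≈ 93.515*I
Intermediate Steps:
R(U) = -3 + 2*U² (R(U) = -2 + ((U² + U*U) - 1) = -2 + ((U² + U²) - 1) = -2 + (2*U² - 1) = -2 + (-1 + 2*U²) = -3 + 2*U²)
Z(I) = 2/(42 - 2*I²) (Z(I) = 2/(-5 + (44 - (-3 + 2*I²))) = 2/(-5 + (44 + (3 - 2*I²))) = 2/(-5 + (47 - 2*I²)) = 2/(42 - 2*I²))
C(D) = -53*D
√(C(165) + Z(-104)) = √(-53*165 - 1/(-21 + (-104)²)) = √(-8745 - 1/(-21 + 10816)) = √(-8745 - 1/10795) = √(-94402276/10795) = 2*I*√254768142355/10795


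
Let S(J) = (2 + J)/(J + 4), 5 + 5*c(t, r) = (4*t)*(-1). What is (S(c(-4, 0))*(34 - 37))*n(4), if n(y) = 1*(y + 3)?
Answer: -441/31 ≈ -14.226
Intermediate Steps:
n(y) = 3 + y (n(y) = 1*(3 + y) = 3 + y)
c(t, r) = -1 - 4*t/5 (c(t, r) = -1 + ((4*t)*(-1))/5 = -1 + (-4*t)/5 = -1 - 4*t/5)
S(J) = (2 + J)/(4 + J)
(S(c(-4, 0))*(34 - 37))*n(4) = (((2 + (-1 - ⅘*(-4)))/(4 + (-1 - ⅘*(-4))))*(34 - 37))*(3 + 4) = (((2 + (-1 + 16/5))/(4 + (-1 + 16/5)))*(-3))*7 = (((2 + 11/5)/(4 + 11/5))*(-3))*7 = (((21/5)/(31/5))*(-3))*7 = (((5/31)*(21/5))*(-3))*7 = ((21/31)*(-3))*7 = -63/31*7 = -441/31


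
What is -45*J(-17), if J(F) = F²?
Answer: -13005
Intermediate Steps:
-45*J(-17) = -45*(-17)² = -45*289 = -13005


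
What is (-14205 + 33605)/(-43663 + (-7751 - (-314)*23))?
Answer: -2425/5524 ≈ -0.43899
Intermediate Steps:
(-14205 + 33605)/(-43663 + (-7751 - (-314)*23)) = 19400/(-43663 + (-7751 - 1*(-7222))) = 19400/(-43663 + (-7751 + 7222)) = 19400/(-43663 - 529) = 19400/(-44192) = 19400*(-1/44192) = -2425/5524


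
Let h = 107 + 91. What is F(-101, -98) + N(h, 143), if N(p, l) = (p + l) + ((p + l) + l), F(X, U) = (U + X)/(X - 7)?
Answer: 89299/108 ≈ 826.84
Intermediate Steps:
F(X, U) = (U + X)/(-7 + X)
h = 198
N(p, l) = 2*p + 3*l (N(p, l) = (l + p) + ((l + p) + l) = (l + p) + (p + 2*l) = 2*p + 3*l)
F(-101, -98) + N(h, 143) = (-98 - 101)/(-7 - 101) + (2*198 + 3*143) = -199/(-108) + (396 + 429) = -1/108*(-199) + 825 = 199/108 + 825 = 89299/108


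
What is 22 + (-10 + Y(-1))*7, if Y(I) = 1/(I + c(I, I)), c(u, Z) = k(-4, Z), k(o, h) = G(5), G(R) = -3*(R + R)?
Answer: -1495/31 ≈ -48.226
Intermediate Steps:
G(R) = -6*R
k(o, h) = -30 (k(o, h) = -6*5 = -30)
c(u, Z) = -30
Y(I) = 1/(-30 + I) (Y(I) = 1/(I - 30) = 1/(-30 + I))
22 + (-10 + Y(-1))*7 = 22 + (-10 + 1/(-30 - 1))*7 = 22 + (-10 + 1/(-31))*7 = 22 + (-10 - 1/31)*7 = 22 - 311/31*7 = 22 - 2177/31 = -1495/31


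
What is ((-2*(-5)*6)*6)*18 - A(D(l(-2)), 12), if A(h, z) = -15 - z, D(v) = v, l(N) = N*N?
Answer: 6507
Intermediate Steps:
l(N) = N²
((-2*(-5)*6)*6)*18 - A(D(l(-2)), 12) = ((-2*(-5)*6)*6)*18 - (-15 - 1*12) = ((10*6)*6)*18 - (-15 - 12) = (60*6)*18 - 1*(-27) = 360*18 + 27 = 6480 + 27 = 6507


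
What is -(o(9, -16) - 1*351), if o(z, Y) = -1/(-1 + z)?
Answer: 2809/8 ≈ 351.13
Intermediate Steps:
-(o(9, -16) - 1*351) = -(-1/(-1 + 9) - 1*351) = -(-1/8 - 351) = -(-1*⅛ - 351) = -(-⅛ - 351) = -1*(-2809/8) = 2809/8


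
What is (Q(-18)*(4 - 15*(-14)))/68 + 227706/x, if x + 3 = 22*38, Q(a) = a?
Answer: 180519/833 ≈ 216.71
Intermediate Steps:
x = 833 (x = -3 + 22*38 = -3 + 836 = 833)
(Q(-18)*(4 - 15*(-14)))/68 + 227706/x = -18*(4 - 15*(-14))/68 + 227706/833 = -18*(4 + 210)*(1/68) + 227706*(1/833) = -18*214*(1/68) + 227706/833 = -3852*1/68 + 227706/833 = -963/17 + 227706/833 = 180519/833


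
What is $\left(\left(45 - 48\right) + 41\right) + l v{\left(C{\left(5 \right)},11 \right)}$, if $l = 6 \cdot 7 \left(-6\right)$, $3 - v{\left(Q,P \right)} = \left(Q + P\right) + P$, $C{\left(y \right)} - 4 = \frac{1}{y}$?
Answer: $\frac{29422}{5} \approx 5884.4$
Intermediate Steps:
$C{\left(y \right)} = 4 + \frac{1}{y}$
$v{\left(Q,P \right)} = 3 - Q - 2 P$ ($v{\left(Q,P \right)} = 3 - \left(\left(Q + P\right) + P\right) = 3 - \left(\left(P + Q\right) + P\right) = 3 - \left(Q + 2 P\right) = 3 - Q - 2 P$)
$l = -252$ ($l = 42 \left(-6\right) = -252$)
$\left(\left(45 - 48\right) + 41\right) + l v{\left(C{\left(5 \right)},11 \right)} = \left(\left(45 - 48\right) + 41\right) - 252 \left(3 - \left(4 + \frac{1}{5}\right) - 22\right) = \left(-3 + 41\right) - 252 \left(3 - \left(4 + \frac{1}{5}\right) - 22\right) = 38 - 252 \left(3 - \frac{21}{5} - 22\right) = 38 - - \frac{29232}{5} = 38 + \frac{29232}{5} = \frac{29422}{5}$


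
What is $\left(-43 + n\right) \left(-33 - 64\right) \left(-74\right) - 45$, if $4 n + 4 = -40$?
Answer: $-387657$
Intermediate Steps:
$n = -11$ ($n = -1 + \frac{1}{4} \left(-40\right) = -1 - 10 = -11$)
$\left(-43 + n\right) \left(-33 - 64\right) \left(-74\right) - 45 = \left(-43 - 11\right) \left(-33 - 64\right) \left(-74\right) - 45 = \left(-54\right) \left(-97\right) \left(-74\right) - 45 = 5238 \left(-74\right) - 45 = -387612 - 45 = -387657$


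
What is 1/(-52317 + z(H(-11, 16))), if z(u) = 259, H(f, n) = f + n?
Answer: -1/52058 ≈ -1.9209e-5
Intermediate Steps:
1/(-52317 + z(H(-11, 16))) = 1/(-52317 + 259) = 1/(-52058) = -1/52058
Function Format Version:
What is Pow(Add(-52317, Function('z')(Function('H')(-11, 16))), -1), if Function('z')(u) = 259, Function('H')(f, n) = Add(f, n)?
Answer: Rational(-1, 52058) ≈ -1.9209e-5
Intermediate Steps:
Pow(Add(-52317, Function('z')(Function('H')(-11, 16))), -1) = Pow(Add(-52317, 259), -1) = Pow(-52058, -1) = Rational(-1, 52058)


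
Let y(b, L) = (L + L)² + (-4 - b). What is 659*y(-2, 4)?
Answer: 40858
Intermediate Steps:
y(b, L) = -4 - b + 4*L² (y(b, L) = (2*L)² + (-4 - b) = 4*L² + (-4 - b) = -4 - b + 4*L²)
659*y(-2, 4) = 659*(-4 - 1*(-2) + 4*4²) = 659*(-4 + 2 + 4*16) = 659*(-4 + 2 + 64) = 659*62 = 40858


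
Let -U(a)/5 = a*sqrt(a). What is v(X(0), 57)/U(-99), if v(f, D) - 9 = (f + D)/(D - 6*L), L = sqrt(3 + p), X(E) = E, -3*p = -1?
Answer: -698*I*sqrt(11)/1135827 - 38*I*sqrt(330)/17037405 ≈ -0.0020787*I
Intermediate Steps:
p = 1/3 (p = -1/3*(-1) = 1/3 ≈ 0.33333)
U(a) = -5*a**(3/2) (U(a) = -5*a*sqrt(a) = -5*a**(3/2))
L = sqrt(30)/3 (L = sqrt(3 + 1/3) = sqrt(10/3) = sqrt(30)/3 ≈ 1.8257)
v(f, D) = 9 + (D + f)/(D - 2*sqrt(30)) (v(f, D) = 9 + (f + D)/(D - 2*sqrt(30)) = 9 + (D + f)/(D - 2*sqrt(30)))
v(X(0), 57)/U(-99) = ((0 - 18*sqrt(30) + 10*57)/(57 - 2*sqrt(30)))/((-(-1485)*I*sqrt(11))) = ((0 - 18*sqrt(30) + 570)/(57 - 2*sqrt(30)))/((-(-1485)*I*sqrt(11))) = ((570 - 18*sqrt(30))/(57 - 2*sqrt(30)))/((1485*I*sqrt(11))) = ((570 - 18*sqrt(30))/(57 - 2*sqrt(30)))*(-I*sqrt(11)/16335) = -I*sqrt(11)*(570 - 18*sqrt(30))/(16335*(57 - 2*sqrt(30)))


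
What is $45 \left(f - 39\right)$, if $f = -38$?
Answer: $-3465$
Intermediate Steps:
$45 \left(f - 39\right) = 45 \left(-38 - 39\right) = 45 \left(-77\right) = -3465$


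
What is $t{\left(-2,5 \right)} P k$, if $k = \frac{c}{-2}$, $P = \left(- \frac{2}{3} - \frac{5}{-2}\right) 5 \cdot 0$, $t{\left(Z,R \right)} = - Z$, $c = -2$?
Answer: $0$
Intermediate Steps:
$P = 0$ ($P = \left(\left(-2\right) \frac{1}{3} - - \frac{5}{2}\right) 5 \cdot 0 = \left(- \frac{2}{3} + \frac{5}{2}\right) 5 \cdot 0 = \frac{11}{6} \cdot 5 \cdot 0 = \frac{55}{6} \cdot 0 = 0$)
$k = 1$ ($k = - \frac{2}{-2} = \left(-2\right) \left(- \frac{1}{2}\right) = 1$)
$t{\left(-2,5 \right)} P k = \left(-1\right) \left(-2\right) 0 \cdot 1 = 2 \cdot 0 \cdot 1 = 0 \cdot 1 = 0$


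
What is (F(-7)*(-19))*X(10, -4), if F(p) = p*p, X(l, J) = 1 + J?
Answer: 2793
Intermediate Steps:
F(p) = p**2
(F(-7)*(-19))*X(10, -4) = ((-7)**2*(-19))*(1 - 4) = (49*(-19))*(-3) = -931*(-3) = 2793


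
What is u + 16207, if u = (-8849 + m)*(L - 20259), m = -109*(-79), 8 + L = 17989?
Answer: 558371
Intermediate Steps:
L = 17981 (L = -8 + 17989 = 17981)
m = 8611
u = 542164 (u = (-8849 + 8611)*(17981 - 20259) = -238*(-2278) = 542164)
u + 16207 = 542164 + 16207 = 558371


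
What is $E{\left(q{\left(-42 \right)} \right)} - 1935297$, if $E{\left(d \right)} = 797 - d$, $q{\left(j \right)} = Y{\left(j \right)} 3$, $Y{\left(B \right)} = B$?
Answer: $-1934374$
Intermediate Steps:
$q{\left(j \right)} = 3 j$ ($q{\left(j \right)} = j 3 = 3 j$)
$E{\left(q{\left(-42 \right)} \right)} - 1935297 = \left(797 - 3 \left(-42\right)\right) - 1935297 = \left(797 - -126\right) - 1935297 = \left(797 + 126\right) - 1935297 = 923 - 1935297 = -1934374$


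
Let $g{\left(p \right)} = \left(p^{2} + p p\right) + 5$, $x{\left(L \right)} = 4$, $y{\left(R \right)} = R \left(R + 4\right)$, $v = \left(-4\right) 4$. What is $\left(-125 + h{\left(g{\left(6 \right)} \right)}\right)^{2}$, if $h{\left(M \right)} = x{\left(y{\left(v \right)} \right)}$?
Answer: $14641$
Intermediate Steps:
$v = -16$
$y{\left(R \right)} = R \left(4 + R\right)$
$g{\left(p \right)} = 5 + 2 p^{2}$ ($g{\left(p \right)} = \left(p^{2} + p^{2}\right) + 5 = 2 p^{2} + 5 = 5 + 2 p^{2}$)
$h{\left(M \right)} = 4$
$\left(-125 + h{\left(g{\left(6 \right)} \right)}\right)^{2} = \left(-125 + 4\right)^{2} = \left(-121\right)^{2} = 14641$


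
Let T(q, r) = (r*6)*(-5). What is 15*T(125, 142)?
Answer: -63900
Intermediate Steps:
T(q, r) = -30*r (T(q, r) = (6*r)*(-5) = -30*r)
15*T(125, 142) = 15*(-30*142) = 15*(-4260) = -63900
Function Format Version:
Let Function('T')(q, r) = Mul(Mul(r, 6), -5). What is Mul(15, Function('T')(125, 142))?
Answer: -63900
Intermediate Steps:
Function('T')(q, r) = Mul(-30, r) (Function('T')(q, r) = Mul(Mul(6, r), -5) = Mul(-30, r))
Mul(15, Function('T')(125, 142)) = Mul(15, Mul(-30, 142)) = Mul(15, -4260) = -63900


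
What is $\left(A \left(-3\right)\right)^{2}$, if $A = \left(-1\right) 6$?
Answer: $324$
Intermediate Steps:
$A = -6$
$\left(A \left(-3\right)\right)^{2} = \left(\left(-6\right) \left(-3\right)\right)^{2} = 18^{2} = 324$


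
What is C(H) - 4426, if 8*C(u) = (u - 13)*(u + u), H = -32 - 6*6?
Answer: -3049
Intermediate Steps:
H = -68 (H = -32 - 36 = -68)
C(u) = u*(-13 + u)/4 (C(u) = ((u - 13)*(u + u))/8 = ((-13 + u)*(2*u))/8 = (2*u*(-13 + u))/8 = u*(-13 + u)/4)
C(H) - 4426 = (1/4)*(-68)*(-13 - 68) - 4426 = (1/4)*(-68)*(-81) - 4426 = 1377 - 4426 = -3049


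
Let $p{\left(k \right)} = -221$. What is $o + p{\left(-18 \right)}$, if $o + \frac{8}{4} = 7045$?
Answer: $6822$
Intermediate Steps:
$o = 7043$ ($o = -2 + 7045 = 7043$)
$o + p{\left(-18 \right)} = 7043 - 221 = 6822$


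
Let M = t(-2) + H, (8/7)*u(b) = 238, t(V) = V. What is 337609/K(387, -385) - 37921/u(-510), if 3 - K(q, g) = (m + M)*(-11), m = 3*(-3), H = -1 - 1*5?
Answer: -309138153/153272 ≈ -2016.9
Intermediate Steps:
u(b) = 833/4 (u(b) = (7/8)*238 = 833/4)
H = -6 (H = -1 - 5 = -6)
m = -9
M = -8 (M = -2 - 6 = -8)
K(q, g) = -184 (K(q, g) = 3 - (-9 - 8)*(-11) = 3 - (-17)*(-11) = 3 - 1*187 = 3 - 187 = -184)
337609/K(387, -385) - 37921/u(-510) = 337609/(-184) - 37921/833/4 = 337609*(-1/184) - 37921*4/833 = -337609/184 - 151684/833 = -309138153/153272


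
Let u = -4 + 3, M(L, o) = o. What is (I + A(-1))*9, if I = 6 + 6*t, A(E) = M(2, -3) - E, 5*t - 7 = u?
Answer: 504/5 ≈ 100.80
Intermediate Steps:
u = -1
t = 6/5 (t = 7/5 + (⅕)*(-1) = 7/5 - ⅕ = 6/5 ≈ 1.2000)
A(E) = -3 - E
I = 66/5 (I = 6 + 6*(6/5) = 6 + 36/5 = 66/5 ≈ 13.200)
(I + A(-1))*9 = (66/5 + (-3 - 1*(-1)))*9 = (66/5 + (-3 + 1))*9 = (66/5 - 2)*9 = (56/5)*9 = 504/5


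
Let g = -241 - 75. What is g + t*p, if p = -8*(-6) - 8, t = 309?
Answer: 12044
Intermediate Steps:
g = -316
p = 40 (p = 48 - 8 = 40)
g + t*p = -316 + 309*40 = -316 + 12360 = 12044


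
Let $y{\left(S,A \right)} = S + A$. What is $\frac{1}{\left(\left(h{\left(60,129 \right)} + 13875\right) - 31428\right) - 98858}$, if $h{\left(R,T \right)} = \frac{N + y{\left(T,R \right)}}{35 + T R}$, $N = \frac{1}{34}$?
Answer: $- \frac{264350}{30773241423} \approx -8.5903 \cdot 10^{-6}$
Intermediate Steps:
$y{\left(S,A \right)} = A + S$
$N = \frac{1}{34} \approx 0.029412$
$h{\left(R,T \right)} = \frac{\frac{1}{34} + R + T}{35 + R T}$ ($h{\left(R,T \right)} = \frac{\frac{1}{34} + \left(R + T\right)}{35 + T R} = \frac{\frac{1}{34} + R + T}{35 + R T}$)
$\frac{1}{\left(\left(h{\left(60,129 \right)} + 13875\right) - 31428\right) - 98858} = \frac{1}{\left(\left(\frac{\frac{1}{34} + 60 + 129}{35 + 60 \cdot 129} + 13875\right) - 31428\right) - 98858} = \frac{1}{\left(\left(\frac{1}{35 + 7740} \cdot \frac{6427}{34} + 13875\right) - 31428\right) - 98858} = \frac{1}{\left(\left(\frac{1}{7775} \cdot \frac{6427}{34} + 13875\right) - 31428\right) - 98858} = \frac{1}{\left(\left(\frac{6427}{264350} + 13875\right) - 31428\right) - 98858} = \frac{1}{\left(\frac{3667862677}{264350} - 31428\right) - 98858} = \frac{1}{- \frac{4640129123}{264350} - 98858} = \frac{1}{- \frac{30773241423}{264350}} = - \frac{264350}{30773241423}$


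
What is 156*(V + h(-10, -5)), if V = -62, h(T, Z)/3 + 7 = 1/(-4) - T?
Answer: -8385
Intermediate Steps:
h(T, Z) = -87/4 - 3*T (h(T, Z) = -21 + 3*(1/(-4) - T) = -21 + 3*(-1/4 - T) = -21 + (-3/4 - 3*T) = -87/4 - 3*T)
156*(V + h(-10, -5)) = 156*(-62 + (-87/4 - 3*(-10))) = 156*(-62 + (-87/4 + 30)) = 156*(-62 + 33/4) = 156*(-215/4) = -8385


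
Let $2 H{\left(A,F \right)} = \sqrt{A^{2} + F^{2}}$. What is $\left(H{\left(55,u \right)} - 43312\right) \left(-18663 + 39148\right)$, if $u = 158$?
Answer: $-887246320 + \frac{20485 \sqrt{27989}}{2} \approx -8.8553 \cdot 10^{8}$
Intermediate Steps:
$H{\left(A,F \right)} = \frac{\sqrt{A^{2} + F^{2}}}{2}$
$\left(H{\left(55,u \right)} - 43312\right) \left(-18663 + 39148\right) = \left(\frac{\sqrt{55^{2} + 158^{2}}}{2} - 43312\right) \left(-18663 + 39148\right) = \left(\frac{\sqrt{3025 + 24964}}{2} - 43312\right) 20485 = \left(\frac{\sqrt{27989}}{2} - 43312\right) 20485 = \left(-43312 + \frac{\sqrt{27989}}{2}\right) 20485 = -887246320 + \frac{20485 \sqrt{27989}}{2}$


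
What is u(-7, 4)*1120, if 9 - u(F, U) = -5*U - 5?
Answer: 38080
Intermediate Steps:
u(F, U) = 14 + 5*U (u(F, U) = 9 - (-5*U - 5) = 9 - (-5 - 5*U) = 9 + (5 + 5*U) = 14 + 5*U)
u(-7, 4)*1120 = (14 + 5*4)*1120 = (14 + 20)*1120 = 34*1120 = 38080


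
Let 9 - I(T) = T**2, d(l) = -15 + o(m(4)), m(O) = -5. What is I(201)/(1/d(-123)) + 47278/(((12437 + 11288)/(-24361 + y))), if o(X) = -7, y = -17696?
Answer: 19094233554/23725 ≈ 8.0482e+5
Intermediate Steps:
d(l) = -22 (d(l) = -15 - 7 = -22)
I(T) = 9 - T**2
I(201)/(1/d(-123)) + 47278/(((12437 + 11288)/(-24361 + y))) = (9 - 1*201**2)/(1/(-22)) + 47278/(((12437 + 11288)/(-24361 - 17696))) = (9 - 1*40401)/(-1/22) + 47278/((23725/(-42057))) = (9 - 40401)*(-22) + 47278/((23725*(-1/42057))) = -40392*(-22) + 47278/(-23725/42057) = 888624 + 47278*(-42057/23725) = 888624 - 1988370846/23725 = 19094233554/23725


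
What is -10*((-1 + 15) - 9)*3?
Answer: -150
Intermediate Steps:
-10*((-1 + 15) - 9)*3 = -10*(14 - 9)*3 = -10*5*3 = -50*3 = -150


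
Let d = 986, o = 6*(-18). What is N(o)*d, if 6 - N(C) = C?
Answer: 112404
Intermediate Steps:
o = -108
N(C) = 6 - C
N(o)*d = (6 - 1*(-108))*986 = (6 + 108)*986 = 114*986 = 112404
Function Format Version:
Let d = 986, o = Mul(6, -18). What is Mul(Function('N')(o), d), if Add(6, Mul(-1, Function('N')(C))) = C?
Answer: 112404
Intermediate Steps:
o = -108
Function('N')(C) = Add(6, Mul(-1, C))
Mul(Function('N')(o), d) = Mul(Add(6, Mul(-1, -108)), 986) = Mul(Add(6, 108), 986) = Mul(114, 986) = 112404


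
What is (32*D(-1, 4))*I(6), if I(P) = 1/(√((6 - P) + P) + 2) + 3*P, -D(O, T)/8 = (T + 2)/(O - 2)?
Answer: 8704 + 256*√6 ≈ 9331.1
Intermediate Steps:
D(O, T) = -8*(2 + T)/(-2 + O) (D(O, T) = -8*(T + 2)/(O - 2) = -8*(2 + T)/(-2 + O))
I(P) = 1/(2 + √6) + 3*P (I(P) = 1/(√6 + 2) + 3*P = 1/(2 + √6) + 3*P)
(32*D(-1, 4))*I(6) = (32*(8*(-2 - 1*4)/(-2 - 1)))*(-1 + √6/2 + 3*6) = (32*(8*(-2 - 4)/(-3)))*(-1 + √6/2 + 18) = (32*(8*(-⅓)*(-6)))*(17 + √6/2) = (32*16)*(17 + √6/2) = 512*(17 + √6/2) = 8704 + 256*√6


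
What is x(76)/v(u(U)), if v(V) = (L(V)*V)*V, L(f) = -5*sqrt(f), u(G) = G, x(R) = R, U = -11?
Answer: 76*I*sqrt(11)/6655 ≈ 0.037876*I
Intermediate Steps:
v(V) = -5*V**(5/2) (v(V) = ((-5*sqrt(V))*V)*V = (-5*V**(3/2))*V = -5*V**(5/2))
x(76)/v(u(U)) = 76/((-605*I*sqrt(11))) = 76*(I*sqrt(11)/6655) = 76*I*sqrt(11)/6655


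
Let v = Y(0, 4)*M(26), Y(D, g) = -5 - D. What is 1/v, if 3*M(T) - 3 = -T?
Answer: 3/115 ≈ 0.026087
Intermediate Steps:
M(T) = 1 - T/3 (M(T) = 1 + (-T)/3 = 1 - T/3)
v = 115/3 (v = (-5 - 1*0)*(1 - ⅓*26) = (-5 + 0)*(1 - 26/3) = -5*(-23/3) = 115/3 ≈ 38.333)
1/v = 1/(115/3) = 3/115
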